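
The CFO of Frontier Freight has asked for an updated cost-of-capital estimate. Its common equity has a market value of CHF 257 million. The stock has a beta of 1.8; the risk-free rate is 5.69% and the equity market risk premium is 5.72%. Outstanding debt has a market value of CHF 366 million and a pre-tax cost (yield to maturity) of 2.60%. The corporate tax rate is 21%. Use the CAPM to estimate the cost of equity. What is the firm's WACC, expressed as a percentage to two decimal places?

7.80%

Cost of equity via CAPM: Re = 5.69% + 1.8 × 5.72% = 15.9860%.
Total capital V = 257 + 366 = 623.
Equity: weight = 257/623 = 0.4125; cost = 15.986%.
Debt: weight = 366/623 = 0.5875; after-tax cost = 2.6% × (1 − 21%) = 2.0540%.
WACC = 0.4125 × 15.9860% + 0.5875 × 2.0540% = 7.8012%.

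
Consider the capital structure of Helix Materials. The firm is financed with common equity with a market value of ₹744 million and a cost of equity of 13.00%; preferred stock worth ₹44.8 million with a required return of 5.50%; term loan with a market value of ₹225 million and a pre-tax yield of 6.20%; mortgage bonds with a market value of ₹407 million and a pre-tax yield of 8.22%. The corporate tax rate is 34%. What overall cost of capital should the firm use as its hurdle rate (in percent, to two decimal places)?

9.18%

Total capital V = 744 + 44.8 + 225 + 407 = 1420.8.
Equity: weight = 744/1420.8 = 0.5236; cost = 13%.
Preferred: weight = 44.8/1420.8 = 0.0315; cost = 5.5%.
Term loan: weight = 225/1420.8 = 0.1584; after-tax cost = 6.2% × (1 − 34%) = 4.0920%.
Mortgage bonds: weight = 407/1420.8 = 0.2865; after-tax cost = 8.22% × (1 − 34%) = 5.4252%.
WACC = 0.5236 × 13.0000% + 0.0315 × 5.5000% + 0.1584 × 4.0920% + 0.2865 × 5.4252% = 9.1830%.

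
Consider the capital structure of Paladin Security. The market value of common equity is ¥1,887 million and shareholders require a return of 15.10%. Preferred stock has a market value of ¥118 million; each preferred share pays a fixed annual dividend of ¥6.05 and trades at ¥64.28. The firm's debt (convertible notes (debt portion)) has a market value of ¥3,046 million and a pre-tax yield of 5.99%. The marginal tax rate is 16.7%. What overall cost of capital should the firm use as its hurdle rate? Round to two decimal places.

8.87%

Cost of preferred: Rp = 6.05 / 64.28 = 9.4119%.
Total capital V = 1887 + 118 + 3046 = 5051.
Equity: weight = 1887/5051 = 0.3736; cost = 15.1%.
Preferred: weight = 118/5051 = 0.0234; cost = 9.4119%.
Convertible notes (debt portion): weight = 3046/5051 = 0.6030; after-tax cost = 5.99% × (1 − 16.7%) = 4.9897%.
WACC = 0.3736 × 15.1000% + 0.0234 × 9.4119% + 0.6030 × 4.9897% = 8.8701%.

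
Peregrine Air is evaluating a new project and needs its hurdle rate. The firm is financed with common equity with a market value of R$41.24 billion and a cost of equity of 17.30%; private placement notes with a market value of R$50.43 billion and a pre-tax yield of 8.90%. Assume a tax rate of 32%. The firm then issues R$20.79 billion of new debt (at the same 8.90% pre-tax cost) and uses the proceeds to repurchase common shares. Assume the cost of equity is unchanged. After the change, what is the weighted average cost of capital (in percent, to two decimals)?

8.56%

After the change:
Total capital V = 20.45 + 71.22 = 91.67.
Equity: weight = 20.45/91.67 = 0.2231; cost = 17.3%.
Private placement notes: weight = 71.22/91.67 = 0.7769; after-tax cost = 8.9% × (1 − 32%) = 6.0520%.
WACC = 0.2231 × 17.3000% + 0.7769 × 6.0520% = 8.5612%.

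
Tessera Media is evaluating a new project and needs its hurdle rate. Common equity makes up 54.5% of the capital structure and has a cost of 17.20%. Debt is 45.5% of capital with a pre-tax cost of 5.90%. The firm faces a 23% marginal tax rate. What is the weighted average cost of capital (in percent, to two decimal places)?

After-tax cost of debt = 5.9% × (1 − 23%) = 4.5430%.
WACC = 0.545 × 17.2000% + 0.455 × 4.5430% = 11.4411%.

11.44%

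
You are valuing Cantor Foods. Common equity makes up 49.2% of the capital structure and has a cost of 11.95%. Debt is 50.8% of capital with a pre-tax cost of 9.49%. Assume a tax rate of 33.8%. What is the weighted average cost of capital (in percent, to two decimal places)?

9.07%

After-tax cost of debt = 9.49% × (1 − 33.8%) = 6.2824%.
WACC = 0.492 × 11.9500% + 0.508 × 6.2824% = 9.0708%.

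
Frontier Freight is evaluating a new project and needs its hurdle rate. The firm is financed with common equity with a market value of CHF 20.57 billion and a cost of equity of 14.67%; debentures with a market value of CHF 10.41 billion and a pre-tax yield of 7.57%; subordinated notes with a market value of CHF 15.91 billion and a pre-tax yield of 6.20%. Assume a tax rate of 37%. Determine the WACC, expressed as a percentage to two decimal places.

8.82%

Total capital V = 20.57 + 10.41 + 15.91 = 46.89.
Equity: weight = 20.57/46.89 = 0.4387; cost = 14.67%.
Debentures: weight = 10.41/46.89 = 0.2220; after-tax cost = 7.57% × (1 − 37%) = 4.7691%.
Subordinated notes: weight = 15.91/46.89 = 0.3393; after-tax cost = 6.2% × (1 − 37%) = 3.9060%.
WACC = 0.4387 × 14.6700% + 0.2220 × 4.7691% + 0.3393 × 3.9060% = 8.8196%.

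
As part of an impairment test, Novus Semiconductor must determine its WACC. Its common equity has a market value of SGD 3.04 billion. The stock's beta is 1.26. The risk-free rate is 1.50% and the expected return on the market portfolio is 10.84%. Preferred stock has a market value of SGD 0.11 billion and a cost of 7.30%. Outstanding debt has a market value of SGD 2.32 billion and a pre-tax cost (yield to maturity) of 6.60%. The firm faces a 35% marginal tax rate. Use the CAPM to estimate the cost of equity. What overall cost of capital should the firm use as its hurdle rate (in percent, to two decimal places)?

9.34%

Market risk premium = 10.84% − 1.5% = 9.34%.
Cost of equity via CAPM: Re = 1.5% + 1.26 × 9.34% = 13.2684%.
Total capital V = 3.04 + 0.11 + 2.32 = 5.47.
Equity: weight = 3.04/5.47 = 0.5558; cost = 13.2684%.
Preferred: weight = 0.11/5.47 = 0.0201; cost = 7.3%.
Debt: weight = 2.32/5.47 = 0.4241; after-tax cost = 6.6% × (1 − 35%) = 4.2900%.
WACC = 0.5558 × 13.2684% + 0.0201 × 7.3000% + 0.4241 × 4.2900% = 9.3404%.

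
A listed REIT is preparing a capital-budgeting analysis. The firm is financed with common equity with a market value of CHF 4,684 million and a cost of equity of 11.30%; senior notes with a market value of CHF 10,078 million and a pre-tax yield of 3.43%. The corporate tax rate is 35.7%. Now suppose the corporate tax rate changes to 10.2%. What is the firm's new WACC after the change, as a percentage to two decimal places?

After the change:
Total capital V = 4684 + 10078 = 14762.
Equity: weight = 4684/14762 = 0.3173; cost = 11.3%.
Senior notes: weight = 10078/14762 = 0.6827; after-tax cost = 3.43% × (1 − 10.2%) = 3.0801%.
WACC = 0.3173 × 11.3000% + 0.6827 × 3.0801% = 5.6883%.

5.69%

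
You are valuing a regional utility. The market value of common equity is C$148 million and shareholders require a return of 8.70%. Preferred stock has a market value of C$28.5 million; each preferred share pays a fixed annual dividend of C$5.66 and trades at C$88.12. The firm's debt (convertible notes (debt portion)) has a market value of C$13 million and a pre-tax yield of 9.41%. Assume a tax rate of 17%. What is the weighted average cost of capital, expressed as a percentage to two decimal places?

8.30%

Cost of preferred: Rp = 5.66 / 88.12 = 6.4231%.
Total capital V = 148 + 28.5 + 13 = 189.5.
Equity: weight = 148/189.5 = 0.7810; cost = 8.7%.
Preferred: weight = 28.5/189.5 = 0.1504; cost = 6.4231%.
Convertible notes (debt portion): weight = 13/189.5 = 0.0686; after-tax cost = 9.41% × (1 − 17%) = 7.8103%.
WACC = 0.7810 × 8.7000% + 0.1504 × 6.4231% + 0.0686 × 7.8103% = 8.2965%.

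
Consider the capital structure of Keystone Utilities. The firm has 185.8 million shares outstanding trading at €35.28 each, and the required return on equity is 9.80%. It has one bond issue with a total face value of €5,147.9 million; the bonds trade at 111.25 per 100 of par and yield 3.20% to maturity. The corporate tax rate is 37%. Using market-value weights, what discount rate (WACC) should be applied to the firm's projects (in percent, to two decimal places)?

Market value of equity E = 35.28 × 185.8m = 6555.024m. Market value of debt D = 5147.9m × 111.25/100 = 5727.03875m.
Total capital V = 6555.024 + 5727.03875 = 12282.06275.
Equity: weight = 6555.024/12282.06275 = 0.5337; cost = 9.8%.
Bonds outstanding: weight = 5727.03875/12282.06275 = 0.4663; after-tax cost = 3.2% × (1 − 37%) = 2.0160%.
WACC = 0.5337 × 9.8000% + 0.4663 × 2.0160% = 6.1704%.

6.17%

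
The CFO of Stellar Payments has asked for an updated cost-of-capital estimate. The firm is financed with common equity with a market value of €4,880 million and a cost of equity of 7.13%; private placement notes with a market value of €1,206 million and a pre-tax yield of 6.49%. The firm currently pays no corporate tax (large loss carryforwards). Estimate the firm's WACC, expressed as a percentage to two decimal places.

Total capital V = 4880 + 1206 = 6086.
Equity: weight = 4880/6086 = 0.8018; cost = 7.13%.
Private placement notes: weight = 1206/6086 = 0.1982; after-tax cost = 6.49% × (1 − 0%) = 6.4900%.
WACC = 0.8018 × 7.1300% + 0.1982 × 6.4900% = 7.0032%.

7.00%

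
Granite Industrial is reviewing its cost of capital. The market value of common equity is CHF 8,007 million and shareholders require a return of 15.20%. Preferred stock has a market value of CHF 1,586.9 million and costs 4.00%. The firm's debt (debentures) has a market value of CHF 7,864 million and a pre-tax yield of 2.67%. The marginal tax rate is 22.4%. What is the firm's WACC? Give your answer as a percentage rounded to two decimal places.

Total capital V = 8007 + 1586.9 + 7864 = 17457.9.
Equity: weight = 8007/17457.9 = 0.4586; cost = 15.2%.
Preferred: weight = 1586.9/17457.9 = 0.0909; cost = 4%.
Debentures: weight = 7864/17457.9 = 0.4505; after-tax cost = 2.67% × (1 − 22.4%) = 2.0719%.
WACC = 0.4586 × 15.2000% + 0.0909 × 4.0000% + 0.4505 × 2.0719% = 8.2683%.

8.27%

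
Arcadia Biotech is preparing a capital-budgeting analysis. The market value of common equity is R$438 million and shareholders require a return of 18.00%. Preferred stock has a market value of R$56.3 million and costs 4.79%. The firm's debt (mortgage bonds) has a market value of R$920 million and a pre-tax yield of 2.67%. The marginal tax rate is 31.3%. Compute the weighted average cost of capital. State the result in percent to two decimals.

6.96%

Total capital V = 438 + 56.3 + 920 = 1414.3.
Equity: weight = 438/1414.3 = 0.3097; cost = 18%.
Preferred: weight = 56.3/1414.3 = 0.0398; cost = 4.79%.
Mortgage bonds: weight = 920/1414.3 = 0.6505; after-tax cost = 2.67% × (1 − 31.3%) = 1.8343%.
WACC = 0.3097 × 18.0000% + 0.0398 × 4.7900% + 0.6505 × 1.8343% = 6.9584%.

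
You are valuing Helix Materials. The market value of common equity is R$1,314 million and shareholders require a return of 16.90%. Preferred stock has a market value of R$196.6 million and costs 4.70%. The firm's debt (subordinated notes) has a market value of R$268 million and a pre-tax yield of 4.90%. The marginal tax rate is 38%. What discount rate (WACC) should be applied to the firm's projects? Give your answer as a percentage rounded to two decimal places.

Total capital V = 1314 + 196.6 + 268 = 1778.6.
Equity: weight = 1314/1778.6 = 0.7388; cost = 16.9%.
Preferred: weight = 196.6/1778.6 = 0.1105; cost = 4.7%.
Subordinated notes: weight = 268/1778.6 = 0.1507; after-tax cost = 4.9% × (1 − 38%) = 3.0380%.
WACC = 0.7388 × 16.9000% + 0.1105 × 4.7000% + 0.1507 × 3.0380% = 13.4627%.

13.46%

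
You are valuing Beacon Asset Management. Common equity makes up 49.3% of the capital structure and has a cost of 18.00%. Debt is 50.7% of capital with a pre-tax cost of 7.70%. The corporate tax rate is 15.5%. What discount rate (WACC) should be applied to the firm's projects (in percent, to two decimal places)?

After-tax cost of debt = 7.7% × (1 − 15.5%) = 6.5065%.
WACC = 0.493 × 18.0000% + 0.507 × 6.5065% = 12.1728%.

12.17%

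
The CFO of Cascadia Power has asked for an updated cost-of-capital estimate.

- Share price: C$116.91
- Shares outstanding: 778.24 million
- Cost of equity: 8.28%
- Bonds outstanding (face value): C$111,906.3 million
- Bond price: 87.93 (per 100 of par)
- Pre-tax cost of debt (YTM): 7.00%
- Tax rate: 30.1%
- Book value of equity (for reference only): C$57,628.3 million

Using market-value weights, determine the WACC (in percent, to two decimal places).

Market value of equity E = 116.91 × 778.24m = 90984.0384m. Market value of debt D = 111906.3m × 87.93/100 = 98399.20959m.
Total capital V = 90984.0384 + 98399.20959 = 189383.24799.
Equity: weight = 90984.0384/189383.24799 = 0.4804; cost = 8.28%.
Bonds outstanding: weight = 98399.20959/189383.24799 = 0.5196; after-tax cost = 7% × (1 − 30.1%) = 4.8930%.
WACC = 0.4804 × 8.2800% + 0.5196 × 4.8930% = 6.5202%.

6.52%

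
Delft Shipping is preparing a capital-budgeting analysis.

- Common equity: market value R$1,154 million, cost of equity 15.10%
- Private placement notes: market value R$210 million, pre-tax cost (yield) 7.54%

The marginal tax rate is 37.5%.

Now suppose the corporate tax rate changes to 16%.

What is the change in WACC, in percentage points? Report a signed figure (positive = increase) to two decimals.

Current WACC:
Total capital V = 1154 + 210 = 1364.
Equity: weight = 1154/1364 = 0.8460; cost = 15.1%.
Private placement notes: weight = 210/1364 = 0.1540; after-tax cost = 7.54% × (1 − 37.5%) = 4.7125%.
WACC = 0.8460 × 15.1000% + 0.1540 × 4.7125% = 13.5008%.
After the change:
Total capital V = 1154 + 210 = 1364.
Equity: weight = 1154/1364 = 0.8460; cost = 15.1%.
Private placement notes: weight = 210/1364 = 0.1540; after-tax cost = 7.54% × (1 − 16%) = 6.3336%.
WACC = 0.8460 × 15.1000% + 0.1540 × 6.3336% = 13.7503%.
Change in WACC = 13.7503% − 13.5008% = 0.2496 pp.

+0.25 pp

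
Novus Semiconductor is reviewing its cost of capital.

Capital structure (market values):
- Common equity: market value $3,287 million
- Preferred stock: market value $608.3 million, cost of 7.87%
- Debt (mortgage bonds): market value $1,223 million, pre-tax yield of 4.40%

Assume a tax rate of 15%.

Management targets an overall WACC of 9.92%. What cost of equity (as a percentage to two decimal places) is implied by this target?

12.60%

Total capital V = 3287 + 608.3 + 1223 = 5118.3.
Equity weight = 3287/5118.3 = 0.6422.
Preferred weight = 608.3/5118.3 = 0.1188.
Mortgage bonds weight = 1223/5118.3 = 0.2389.
Debt contribution = 0.2389 × 4.4% × (1 − 15%) = 0.8937%.
Preferred contribution = 0.1188 × 7.87% = 0.9353%.
Required equity contribution = 9.92% − 1.8290% = 8.0910%.
Re = 8.0910% / 0.6422 = 12.5988%.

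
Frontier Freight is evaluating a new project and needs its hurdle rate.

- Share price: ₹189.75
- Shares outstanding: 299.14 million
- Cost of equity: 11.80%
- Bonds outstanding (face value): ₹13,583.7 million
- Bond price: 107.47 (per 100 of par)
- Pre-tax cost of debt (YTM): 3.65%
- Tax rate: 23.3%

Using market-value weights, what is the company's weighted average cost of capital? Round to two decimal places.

9.96%

Market value of equity E = 189.75 × 299.14m = 56761.815m. Market value of debt D = 13583.7m × 107.47/100 = 14598.40239m.
Total capital V = 56761.815 + 14598.40239 = 71360.21739.
Equity: weight = 56761.815/71360.21739 = 0.7954; cost = 11.8%.
Bonds outstanding: weight = 14598.40239/71360.21739 = 0.2046; after-tax cost = 3.65% × (1 − 23.3%) = 2.7995%.
WACC = 0.7954 × 11.8000% + 0.2046 × 2.7995% = 9.9587%.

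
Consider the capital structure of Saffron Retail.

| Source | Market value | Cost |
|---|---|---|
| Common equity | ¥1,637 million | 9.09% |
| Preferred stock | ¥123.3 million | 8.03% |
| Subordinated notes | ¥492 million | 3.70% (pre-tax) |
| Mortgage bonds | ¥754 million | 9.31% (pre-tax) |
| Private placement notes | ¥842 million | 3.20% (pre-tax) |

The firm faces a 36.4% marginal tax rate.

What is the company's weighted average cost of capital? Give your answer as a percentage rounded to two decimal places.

Total capital V = 1637 + 123.3 + 492 + 754 + 842 = 3848.3.
Equity: weight = 1637/3848.3 = 0.4254; cost = 9.09%.
Preferred: weight = 123.3/3848.3 = 0.0320; cost = 8.03%.
Subordinated notes: weight = 492/3848.3 = 0.1278; after-tax cost = 3.7% × (1 − 36.4%) = 2.3532%.
Mortgage bonds: weight = 754/3848.3 = 0.1959; after-tax cost = 9.31% × (1 − 36.4%) = 5.9212%.
Private placement notes: weight = 842/3848.3 = 0.2188; after-tax cost = 3.2% × (1 − 36.4%) = 2.0352%.
WACC = 0.4254 × 9.0900% + 0.0320 × 8.0300% + 0.1278 × 2.3532% + 0.1959 × 5.9212% + 0.2188 × 2.0352% = 6.0303%.

6.03%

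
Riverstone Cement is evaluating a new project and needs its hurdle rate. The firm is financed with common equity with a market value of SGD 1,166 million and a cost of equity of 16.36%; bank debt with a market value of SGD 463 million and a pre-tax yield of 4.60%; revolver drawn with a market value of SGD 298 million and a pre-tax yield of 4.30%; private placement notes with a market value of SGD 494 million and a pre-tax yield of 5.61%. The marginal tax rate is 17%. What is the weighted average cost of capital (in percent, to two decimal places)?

10.00%

Total capital V = 1166 + 463 + 298 + 494 = 2421.
Equity: weight = 1166/2421 = 0.4816; cost = 16.36%.
Bank debt: weight = 463/2421 = 0.1912; after-tax cost = 4.6% × (1 − 17%) = 3.8180%.
Revolver drawn: weight = 298/2421 = 0.1231; after-tax cost = 4.3% × (1 − 17%) = 3.5690%.
Private placement notes: weight = 494/2421 = 0.2040; after-tax cost = 5.61% × (1 − 17%) = 4.6563%.
WACC = 0.4816 × 16.3600% + 0.1912 × 3.8180% + 0.1231 × 3.5690% + 0.2040 × 4.6563% = 9.9989%.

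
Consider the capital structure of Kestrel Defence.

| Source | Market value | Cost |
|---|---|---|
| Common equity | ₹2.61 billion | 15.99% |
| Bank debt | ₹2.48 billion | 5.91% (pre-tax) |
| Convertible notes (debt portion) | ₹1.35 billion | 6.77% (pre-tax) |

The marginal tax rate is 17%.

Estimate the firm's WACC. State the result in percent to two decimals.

9.55%

Total capital V = 2.61 + 2.48 + 1.35 = 6.44.
Equity: weight = 2.61/6.44 = 0.4053; cost = 15.99%.
Bank debt: weight = 2.48/6.44 = 0.3851; after-tax cost = 5.91% × (1 − 17%) = 4.9053%.
Convertible notes (debt portion): weight = 1.35/6.44 = 0.2096; after-tax cost = 6.77% × (1 − 17%) = 5.6191%.
WACC = 0.4053 × 15.9900% + 0.3851 × 4.9053% + 0.2096 × 5.6191% = 9.5473%.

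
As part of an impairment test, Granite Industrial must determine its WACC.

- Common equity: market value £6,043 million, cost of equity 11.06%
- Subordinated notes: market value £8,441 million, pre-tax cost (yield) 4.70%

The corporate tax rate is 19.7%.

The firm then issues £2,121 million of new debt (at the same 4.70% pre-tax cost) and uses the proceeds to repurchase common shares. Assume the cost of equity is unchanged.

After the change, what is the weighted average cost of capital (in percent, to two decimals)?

After the change:
Total capital V = 3922 + 10562 = 14484.
Equity: weight = 3922/14484 = 0.2708; cost = 11.06%.
Subordinated notes: weight = 10562/14484 = 0.7292; after-tax cost = 4.7% × (1 − 19.7%) = 3.7741%.
WACC = 0.2708 × 11.0600% + 0.7292 × 3.7741% = 5.7470%.

5.75%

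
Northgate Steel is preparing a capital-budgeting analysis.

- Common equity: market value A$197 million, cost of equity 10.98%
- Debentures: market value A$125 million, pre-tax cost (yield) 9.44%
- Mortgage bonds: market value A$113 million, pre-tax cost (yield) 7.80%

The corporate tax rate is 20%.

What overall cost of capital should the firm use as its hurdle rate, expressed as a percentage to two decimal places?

8.76%

Total capital V = 197 + 125 + 113 = 435.
Equity: weight = 197/435 = 0.4529; cost = 10.98%.
Debentures: weight = 125/435 = 0.2874; after-tax cost = 9.44% × (1 − 20%) = 7.5520%.
Mortgage bonds: weight = 113/435 = 0.2598; after-tax cost = 7.8% × (1 − 20%) = 6.2400%.
WACC = 0.4529 × 10.9800% + 0.2874 × 7.5520% + 0.2598 × 6.2400% = 8.7636%.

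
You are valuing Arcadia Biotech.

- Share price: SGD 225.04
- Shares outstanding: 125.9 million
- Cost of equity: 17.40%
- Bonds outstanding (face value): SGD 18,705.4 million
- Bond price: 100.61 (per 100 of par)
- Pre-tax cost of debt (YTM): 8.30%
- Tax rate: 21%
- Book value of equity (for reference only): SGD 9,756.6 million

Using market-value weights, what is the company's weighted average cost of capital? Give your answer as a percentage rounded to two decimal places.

Market value of equity E = 225.04 × 125.9m = 28332.536m. Market value of debt D = 18705.4m × 100.61/100 = 18819.50294m.
Total capital V = 28332.536 + 18819.50294 = 47152.03894.
Equity: weight = 28332.536/47152.03894 = 0.6009; cost = 17.4%.
Bonds outstanding: weight = 18819.50294/47152.03894 = 0.3991; after-tax cost = 8.3% × (1 − 21%) = 6.5570%.
WACC = 0.6009 × 17.4000% + 0.3991 × 6.5570% = 13.0723%.

13.07%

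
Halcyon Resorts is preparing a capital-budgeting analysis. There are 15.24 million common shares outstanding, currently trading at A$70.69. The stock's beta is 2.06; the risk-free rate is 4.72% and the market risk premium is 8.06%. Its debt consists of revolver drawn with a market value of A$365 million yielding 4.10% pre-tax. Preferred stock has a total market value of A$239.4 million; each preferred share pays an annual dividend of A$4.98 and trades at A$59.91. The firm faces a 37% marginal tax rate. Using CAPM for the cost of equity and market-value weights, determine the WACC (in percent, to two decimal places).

Cost of equity via CAPM: Re = 4.72% + 2.06 × 8.06% = 21.3236%.
Cost of preferred: Rp = 4.98 / 59.91 = 8.3125%.
Market value of equity E = 70.69 × 15.24m = 1077.3156m.
Total capital V = 1077.3156 + 239.4 + 365 = 1681.7156.
Equity: weight = 1077.3156/1681.7156 = 0.6406; cost = 21.3236%.
Preferred: weight = 239.4/1681.7156 = 0.1424; cost = 8.3125%.
Revolver drawn: weight = 365/1681.7156 = 0.2170; after-tax cost = 4.1% × (1 − 37%) = 2.5830%.
WACC = 0.6406 × 21.3236% + 0.1424 × 8.3125% + 0.2170 × 2.5830% = 15.4039%.

15.40%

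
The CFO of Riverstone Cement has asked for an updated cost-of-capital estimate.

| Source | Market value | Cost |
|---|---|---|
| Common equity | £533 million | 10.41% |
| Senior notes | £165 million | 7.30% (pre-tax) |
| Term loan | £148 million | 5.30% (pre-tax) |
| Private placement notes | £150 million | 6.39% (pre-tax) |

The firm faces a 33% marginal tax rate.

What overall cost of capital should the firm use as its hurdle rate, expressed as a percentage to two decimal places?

7.55%

Total capital V = 533 + 165 + 148 + 150 = 996.
Equity: weight = 533/996 = 0.5351; cost = 10.41%.
Senior notes: weight = 165/996 = 0.1657; after-tax cost = 7.3% × (1 − 33%) = 4.8910%.
Term loan: weight = 148/996 = 0.1486; after-tax cost = 5.3% × (1 − 33%) = 3.5510%.
Private placement notes: weight = 150/996 = 0.1506; after-tax cost = 6.39% × (1 − 33%) = 4.2813%.
WACC = 0.5351 × 10.4100% + 0.1657 × 4.8910% + 0.1486 × 3.5510% + 0.1506 × 4.2813% = 7.5535%.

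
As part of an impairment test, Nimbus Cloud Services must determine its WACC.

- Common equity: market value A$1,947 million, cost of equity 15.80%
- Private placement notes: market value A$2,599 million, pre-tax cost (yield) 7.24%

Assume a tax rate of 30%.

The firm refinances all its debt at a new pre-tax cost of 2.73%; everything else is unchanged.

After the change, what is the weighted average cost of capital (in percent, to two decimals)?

7.86%

After the change:
Total capital V = 1947 + 2599 = 4546.
Equity: weight = 1947/4546 = 0.4283; cost = 15.8%.
Private placement notes: weight = 2599/4546 = 0.5717; after-tax cost = 2.73% × (1 − 30%) = 1.9110%.
WACC = 0.4283 × 15.8000% + 0.5717 × 1.9110% = 7.8595%.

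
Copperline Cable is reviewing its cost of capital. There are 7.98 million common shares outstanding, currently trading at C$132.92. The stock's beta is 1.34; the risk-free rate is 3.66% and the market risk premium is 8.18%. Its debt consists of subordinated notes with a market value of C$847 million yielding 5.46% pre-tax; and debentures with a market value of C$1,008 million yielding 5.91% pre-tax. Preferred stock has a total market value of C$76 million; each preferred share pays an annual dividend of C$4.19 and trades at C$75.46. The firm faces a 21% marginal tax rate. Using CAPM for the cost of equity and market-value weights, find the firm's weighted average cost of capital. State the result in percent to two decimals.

Cost of equity via CAPM: Re = 3.66% + 1.34 × 8.18% = 14.6212%.
Cost of preferred: Rp = 4.19 / 75.46 = 5.5526%.
Market value of equity E = 132.92 × 7.98m = 1060.7016m.
Total capital V = 1060.7016 + 76 + 847 + 1008 = 2991.7016.
Equity: weight = 1060.7016/2991.7016 = 0.3545; cost = 14.6212%.
Preferred: weight = 76/2991.7016 = 0.0254; cost = 5.5526%.
Subordinated notes: weight = 847/2991.7016 = 0.2831; after-tax cost = 5.46% × (1 − 21%) = 4.3134%.
Debentures: weight = 1008/2991.7016 = 0.3369; after-tax cost = 5.91% × (1 − 21%) = 4.6689%.
WACC = 0.3545 × 14.6212% + 0.0254 × 5.5526% + 0.2831 × 4.3134% + 0.3369 × 4.6689% = 8.1193%.

8.12%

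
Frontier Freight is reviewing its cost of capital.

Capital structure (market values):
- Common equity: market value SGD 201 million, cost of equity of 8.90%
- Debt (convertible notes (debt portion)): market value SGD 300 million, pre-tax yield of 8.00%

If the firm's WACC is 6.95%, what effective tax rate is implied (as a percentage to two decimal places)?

29.46%

Total capital V = 201 + 300 = 501.
Equity weight = 201/501 = 0.4012.
Convertible notes (debt portion) weight = 300/501 = 0.5988.
Equity contribution = 0.4012 × 8.9% = 3.5707%.
Debt contribution must be 6.95% − 3.5707% = 3.3793%.
0.5988 × 8% × (1 − T) = 3.3793%  ⇒  (1 − T) = 0.7054.
T = 29.4562%.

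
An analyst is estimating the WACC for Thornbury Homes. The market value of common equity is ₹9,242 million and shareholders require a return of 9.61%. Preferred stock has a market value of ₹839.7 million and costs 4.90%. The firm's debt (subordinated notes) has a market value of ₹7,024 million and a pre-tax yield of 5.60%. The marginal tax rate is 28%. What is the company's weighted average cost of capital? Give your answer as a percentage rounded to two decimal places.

7.09%

Total capital V = 9242 + 839.7 + 7024 = 17105.7.
Equity: weight = 9242/17105.7 = 0.5403; cost = 9.61%.
Preferred: weight = 839.7/17105.7 = 0.0491; cost = 4.9%.
Subordinated notes: weight = 7024/17105.7 = 0.4106; after-tax cost = 5.6% × (1 − 28%) = 4.0320%.
WACC = 0.5403 × 9.6100% + 0.0491 × 4.9000% + 0.4106 × 4.0320% = 7.0883%.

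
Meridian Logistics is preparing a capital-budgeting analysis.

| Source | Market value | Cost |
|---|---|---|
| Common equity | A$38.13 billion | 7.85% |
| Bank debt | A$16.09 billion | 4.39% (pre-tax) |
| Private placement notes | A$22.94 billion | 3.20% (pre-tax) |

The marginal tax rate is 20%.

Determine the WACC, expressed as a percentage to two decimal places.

Total capital V = 38.13 + 16.09 + 22.94 = 77.16.
Equity: weight = 38.13/77.16 = 0.4942; cost = 7.85%.
Bank debt: weight = 16.09/77.16 = 0.2085; after-tax cost = 4.39% × (1 − 20%) = 3.5120%.
Private placement notes: weight = 22.94/77.16 = 0.2973; after-tax cost = 3.2% × (1 − 20%) = 2.5600%.
WACC = 0.4942 × 7.8500% + 0.2085 × 3.5120% + 0.2973 × 2.5600% = 5.3727%.

5.37%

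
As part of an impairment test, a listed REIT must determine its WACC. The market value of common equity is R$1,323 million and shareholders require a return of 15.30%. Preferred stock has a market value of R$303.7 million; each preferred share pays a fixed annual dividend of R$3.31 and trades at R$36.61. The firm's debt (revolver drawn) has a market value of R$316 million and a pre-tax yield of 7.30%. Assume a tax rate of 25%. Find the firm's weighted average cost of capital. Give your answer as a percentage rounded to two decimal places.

12.72%

Cost of preferred: Rp = 3.31 / 36.61 = 9.0412%.
Total capital V = 1323 + 303.7 + 316 = 1942.7.
Equity: weight = 1323/1942.7 = 0.6810; cost = 15.3%.
Preferred: weight = 303.7/1942.7 = 0.1563; cost = 9.0412%.
Revolver drawn: weight = 316/1942.7 = 0.1627; after-tax cost = 7.3% × (1 − 25%) = 5.4750%.
WACC = 0.6810 × 15.3000% + 0.1563 × 9.0412% + 0.1627 × 5.4750% = 12.7234%.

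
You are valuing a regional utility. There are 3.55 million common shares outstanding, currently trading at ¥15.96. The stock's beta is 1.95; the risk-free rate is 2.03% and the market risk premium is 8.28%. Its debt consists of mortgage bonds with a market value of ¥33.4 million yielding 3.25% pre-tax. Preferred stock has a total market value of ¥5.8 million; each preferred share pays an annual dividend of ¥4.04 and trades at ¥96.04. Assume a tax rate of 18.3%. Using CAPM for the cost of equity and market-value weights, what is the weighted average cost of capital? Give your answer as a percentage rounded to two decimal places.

11.92%

Cost of equity via CAPM: Re = 2.03% + 1.95 × 8.28% = 18.1760%.
Cost of preferred: Rp = 4.04 / 96.04 = 4.2066%.
Market value of equity E = 15.96 × 3.55m = 56.658m.
Total capital V = 56.658 + 5.8 + 33.4 = 95.858.
Equity: weight = 56.658/95.858 = 0.5911; cost = 18.176%.
Preferred: weight = 5.8/95.858 = 0.0605; cost = 4.2066%.
Mortgage bonds: weight = 33.4/95.858 = 0.3484; after-tax cost = 3.25% × (1 − 18.3%) = 2.6552%.
WACC = 0.5911 × 18.1760% + 0.0605 × 4.2066% + 0.3484 × 2.6552% = 11.9228%.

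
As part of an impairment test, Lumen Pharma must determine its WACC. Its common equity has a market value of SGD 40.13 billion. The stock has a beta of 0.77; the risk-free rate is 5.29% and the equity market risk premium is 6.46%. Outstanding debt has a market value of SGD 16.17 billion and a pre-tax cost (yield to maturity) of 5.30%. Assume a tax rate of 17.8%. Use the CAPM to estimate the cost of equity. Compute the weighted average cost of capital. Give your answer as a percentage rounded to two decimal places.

8.57%

Cost of equity via CAPM: Re = 5.29% + 0.77 × 6.46% = 10.2642%.
Total capital V = 40.13 + 16.17 = 56.3.
Equity: weight = 40.13/56.3 = 0.7128; cost = 10.2642%.
Debt: weight = 16.17/56.3 = 0.2872; after-tax cost = 5.3% × (1 − 17.8%) = 4.3566%.
WACC = 0.7128 × 10.2642% + 0.2872 × 4.3566% = 8.5675%.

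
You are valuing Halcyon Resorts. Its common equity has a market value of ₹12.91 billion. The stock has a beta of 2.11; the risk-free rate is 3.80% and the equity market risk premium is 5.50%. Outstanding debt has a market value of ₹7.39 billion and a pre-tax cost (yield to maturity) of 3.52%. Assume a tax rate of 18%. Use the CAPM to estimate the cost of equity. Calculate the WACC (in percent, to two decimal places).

10.85%

Cost of equity via CAPM: Re = 3.8% + 2.11 × 5.5% = 15.4050%.
Total capital V = 12.91 + 7.39 = 20.3.
Equity: weight = 12.91/20.3 = 0.6360; cost = 15.405%.
Debt: weight = 7.39/20.3 = 0.3640; after-tax cost = 3.52% × (1 − 18%) = 2.8864%.
WACC = 0.6360 × 15.4050% + 0.3640 × 2.8864% = 10.8477%.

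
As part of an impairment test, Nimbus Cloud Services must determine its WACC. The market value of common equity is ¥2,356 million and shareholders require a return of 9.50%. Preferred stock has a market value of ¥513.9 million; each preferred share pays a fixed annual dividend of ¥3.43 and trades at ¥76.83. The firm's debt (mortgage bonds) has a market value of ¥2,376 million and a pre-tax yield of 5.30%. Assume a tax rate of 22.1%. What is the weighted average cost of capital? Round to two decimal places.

Cost of preferred: Rp = 3.43 / 76.83 = 4.4644%.
Total capital V = 2356 + 513.9 + 2376 = 5245.9.
Equity: weight = 2356/5245.9 = 0.4491; cost = 9.5%.
Preferred: weight = 513.9/5245.9 = 0.0980; cost = 4.4644%.
Mortgage bonds: weight = 2376/5245.9 = 0.4529; after-tax cost = 5.3% × (1 − 22.1%) = 4.1287%.
WACC = 0.4491 × 9.5000% + 0.0980 × 4.4644% + 0.4529 × 4.1287% = 6.5739%.

6.57%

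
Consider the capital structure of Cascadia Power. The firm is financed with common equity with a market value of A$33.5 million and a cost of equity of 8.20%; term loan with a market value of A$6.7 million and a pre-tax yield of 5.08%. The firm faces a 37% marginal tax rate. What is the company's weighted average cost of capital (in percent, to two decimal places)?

7.37%

Total capital V = 33.5 + 6.7 = 40.2.
Equity: weight = 33.5/40.2 = 0.8333; cost = 8.2%.
Term loan: weight = 6.7/40.2 = 0.1667; after-tax cost = 5.08% × (1 − 37%) = 3.2004%.
WACC = 0.8333 × 8.2000% + 0.1667 × 3.2004% = 7.3667%.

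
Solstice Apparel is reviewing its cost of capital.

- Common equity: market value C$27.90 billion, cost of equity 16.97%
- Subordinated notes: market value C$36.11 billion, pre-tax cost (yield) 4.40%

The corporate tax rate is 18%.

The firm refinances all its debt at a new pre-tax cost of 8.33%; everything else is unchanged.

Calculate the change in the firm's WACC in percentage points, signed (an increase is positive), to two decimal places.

Current WACC:
Total capital V = 27.9 + 36.11 = 64.01.
Equity: weight = 27.9/64.01 = 0.4359; cost = 16.97%.
Subordinated notes: weight = 36.11/64.01 = 0.5641; after-tax cost = 4.4% × (1 − 18%) = 3.6080%.
WACC = 0.4359 × 16.9700% + 0.5641 × 3.6080% = 9.4321%.
After the change:
Total capital V = 27.9 + 36.11 = 64.01.
Equity: weight = 27.9/64.01 = 0.4359; cost = 16.97%.
Subordinated notes: weight = 36.11/64.01 = 0.5641; after-tax cost = 8.33% × (1 − 18%) = 6.8306%.
WACC = 0.4359 × 16.9700% + 0.5641 × 6.8306% = 11.2501%.
Change in WACC = 11.2501% − 9.4321% = 1.8180 pp.

+1.82 pp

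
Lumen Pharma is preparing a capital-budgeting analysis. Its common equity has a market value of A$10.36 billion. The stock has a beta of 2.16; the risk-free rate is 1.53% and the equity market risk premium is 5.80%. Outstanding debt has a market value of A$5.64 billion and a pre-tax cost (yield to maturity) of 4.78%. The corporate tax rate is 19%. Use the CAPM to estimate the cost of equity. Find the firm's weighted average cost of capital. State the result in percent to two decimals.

Cost of equity via CAPM: Re = 1.53% + 2.16 × 5.8% = 14.0580%.
Total capital V = 10.36 + 5.64 = 16.
Equity: weight = 10.36/16 = 0.6475; cost = 14.058%.
Debt: weight = 5.64/16 = 0.3525; after-tax cost = 4.78% × (1 − 19%) = 3.8718%.
WACC = 0.6475 × 14.0580% + 0.3525 × 3.8718% = 10.4674%.

10.47%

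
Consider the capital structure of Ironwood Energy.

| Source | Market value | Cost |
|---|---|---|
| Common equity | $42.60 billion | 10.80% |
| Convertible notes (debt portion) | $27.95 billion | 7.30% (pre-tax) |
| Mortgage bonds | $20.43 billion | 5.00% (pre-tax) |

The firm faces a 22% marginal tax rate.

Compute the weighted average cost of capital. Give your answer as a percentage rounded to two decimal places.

Total capital V = 42.6 + 27.95 + 20.43 = 90.98.
Equity: weight = 42.6/90.98 = 0.4682; cost = 10.8%.
Convertible notes (debt portion): weight = 27.95/90.98 = 0.3072; after-tax cost = 7.3% × (1 − 22%) = 5.6940%.
Mortgage bonds: weight = 20.43/90.98 = 0.2246; after-tax cost = 5% × (1 − 22%) = 3.9000%.
WACC = 0.4682 × 10.8000% + 0.3072 × 5.6940% + 0.2246 × 3.9000% = 7.6820%.

7.68%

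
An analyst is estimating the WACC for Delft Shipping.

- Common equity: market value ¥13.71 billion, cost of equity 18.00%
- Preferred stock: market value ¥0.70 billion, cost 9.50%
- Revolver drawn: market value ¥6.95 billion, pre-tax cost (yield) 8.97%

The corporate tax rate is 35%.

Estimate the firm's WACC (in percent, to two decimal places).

Total capital V = 13.71 + 0.7 + 6.95 = 21.36.
Equity: weight = 13.71/21.36 = 0.6419; cost = 18%.
Preferred: weight = 0.7/21.36 = 0.0328; cost = 9.5%.
Revolver drawn: weight = 6.95/21.36 = 0.3254; after-tax cost = 8.97% × (1 − 35%) = 5.8305%.
WACC = 0.6419 × 18.0000% + 0.0328 × 9.5000% + 0.3254 × 5.8305% = 13.7618%.

13.76%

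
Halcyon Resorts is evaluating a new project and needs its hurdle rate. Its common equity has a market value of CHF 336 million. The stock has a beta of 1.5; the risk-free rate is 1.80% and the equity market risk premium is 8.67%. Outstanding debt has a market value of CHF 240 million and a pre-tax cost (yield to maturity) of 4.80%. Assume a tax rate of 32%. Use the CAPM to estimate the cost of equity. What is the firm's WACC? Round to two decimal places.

Cost of equity via CAPM: Re = 1.8% + 1.5 × 8.67% = 14.8050%.
Total capital V = 336 + 240 = 576.
Equity: weight = 336/576 = 0.5833; cost = 14.805%.
Debt: weight = 240/576 = 0.4167; after-tax cost = 4.8% × (1 − 32%) = 3.2640%.
WACC = 0.5833 × 14.8050% + 0.4167 × 3.2640% = 9.9962%.

10.00%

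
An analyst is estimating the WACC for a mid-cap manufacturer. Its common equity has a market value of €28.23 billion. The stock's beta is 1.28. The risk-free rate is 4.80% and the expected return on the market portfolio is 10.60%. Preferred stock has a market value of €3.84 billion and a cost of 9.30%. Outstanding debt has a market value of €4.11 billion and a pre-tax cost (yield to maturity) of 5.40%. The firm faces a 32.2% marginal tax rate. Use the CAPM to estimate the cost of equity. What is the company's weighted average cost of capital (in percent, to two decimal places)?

10.94%

Market risk premium = 10.6% − 4.8% = 5.8%.
Cost of equity via CAPM: Re = 4.8% + 1.28 × 5.8% = 12.2240%.
Total capital V = 28.23 + 3.84 + 4.11 = 36.18.
Equity: weight = 28.23/36.18 = 0.7803; cost = 12.224%.
Preferred: weight = 3.84/36.18 = 0.1061; cost = 9.3%.
Debt: weight = 4.11/36.18 = 0.1136; after-tax cost = 5.4% × (1 − 32.2%) = 3.6612%.
WACC = 0.7803 × 12.2240% + 0.1061 × 9.3000% + 0.1136 × 3.6612% = 10.9409%.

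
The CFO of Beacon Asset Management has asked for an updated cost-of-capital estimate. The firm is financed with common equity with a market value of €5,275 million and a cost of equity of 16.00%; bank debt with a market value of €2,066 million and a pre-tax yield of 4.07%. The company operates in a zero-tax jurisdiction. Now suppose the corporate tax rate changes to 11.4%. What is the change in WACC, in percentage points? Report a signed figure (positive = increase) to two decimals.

Current WACC:
Total capital V = 5275 + 2066 = 7341.
Equity: weight = 5275/7341 = 0.7186; cost = 16%.
Bank debt: weight = 2066/7341 = 0.2814; after-tax cost = 4.07% × (1 − 0%) = 4.0700%.
WACC = 0.7186 × 16.0000% + 0.2814 × 4.0700% = 12.6425%.
After the change:
Total capital V = 5275 + 2066 = 7341.
Equity: weight = 5275/7341 = 0.7186; cost = 16%.
Bank debt: weight = 2066/7341 = 0.2814; after-tax cost = 4.07% × (1 − 11.4%) = 3.6060%.
WACC = 0.7186 × 16.0000% + 0.2814 × 3.6060% = 12.5119%.
Change in WACC = 12.5119% − 12.6425% = -0.1306 pp.

-0.13 pp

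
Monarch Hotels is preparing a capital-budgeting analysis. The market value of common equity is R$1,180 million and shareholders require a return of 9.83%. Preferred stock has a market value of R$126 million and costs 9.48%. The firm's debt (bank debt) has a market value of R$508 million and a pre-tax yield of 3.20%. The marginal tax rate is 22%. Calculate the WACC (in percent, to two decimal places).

Total capital V = 1180 + 126 + 508 = 1814.
Equity: weight = 1180/1814 = 0.6505; cost = 9.83%.
Preferred: weight = 126/1814 = 0.0695; cost = 9.48%.
Bank debt: weight = 508/1814 = 0.2800; after-tax cost = 3.2% × (1 − 22%) = 2.4960%.
WACC = 0.6505 × 9.8300% + 0.0695 × 9.4800% + 0.2800 × 2.4960% = 7.7518%.

7.75%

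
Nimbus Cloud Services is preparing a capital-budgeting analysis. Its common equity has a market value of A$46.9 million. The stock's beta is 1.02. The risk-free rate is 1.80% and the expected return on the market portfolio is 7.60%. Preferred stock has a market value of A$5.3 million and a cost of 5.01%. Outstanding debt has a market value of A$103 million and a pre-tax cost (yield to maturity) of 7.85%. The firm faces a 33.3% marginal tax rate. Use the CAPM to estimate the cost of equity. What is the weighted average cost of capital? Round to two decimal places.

5.98%

Market risk premium = 7.6% − 1.8% = 5.8%.
Cost of equity via CAPM: Re = 1.8% + 1.02 × 5.8% = 7.7160%.
Total capital V = 46.9 + 5.3 + 103 = 155.2.
Equity: weight = 46.9/155.2 = 0.3022; cost = 7.716%.
Preferred: weight = 5.3/155.2 = 0.0341; cost = 5.01%.
Debt: weight = 103/155.2 = 0.6637; after-tax cost = 7.85% × (1 − 33.3%) = 5.2359%.
WACC = 0.3022 × 7.7160% + 0.0341 × 5.0100% + 0.6637 × 5.2359% = 5.9777%.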